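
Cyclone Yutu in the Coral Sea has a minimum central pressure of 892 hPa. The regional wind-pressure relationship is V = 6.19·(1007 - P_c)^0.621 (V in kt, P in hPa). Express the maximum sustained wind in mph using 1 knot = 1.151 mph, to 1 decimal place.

ΔP = 1007 − 892 = 115 hPa.
V ≈ 6.19 × 115^0.621 = 6.19 × 19.041 ≈ 117.865 kt.
117.865 × 1.151 ≈ 135.66 mph → 135.7 mph.

135.7 mph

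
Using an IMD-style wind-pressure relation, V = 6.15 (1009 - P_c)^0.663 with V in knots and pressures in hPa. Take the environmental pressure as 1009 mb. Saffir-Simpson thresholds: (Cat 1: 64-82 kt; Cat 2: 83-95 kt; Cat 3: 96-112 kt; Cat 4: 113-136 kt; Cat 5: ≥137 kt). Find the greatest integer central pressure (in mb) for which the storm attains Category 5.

Category 5 begins at V = 137 kt.
Required ΔP = (137/6.15)^(1/0.663) = 22.276^1.508 ≈ 107.88 mb.
P_c ≤ 1009 − 107.88 = 901.12, so the highest integer P_c is 901 mb.

901 mb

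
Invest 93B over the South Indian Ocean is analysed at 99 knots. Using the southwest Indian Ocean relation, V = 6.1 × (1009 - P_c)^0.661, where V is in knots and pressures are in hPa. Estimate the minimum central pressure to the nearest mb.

ΔP = (V / 6.1)^(1/0.661) = (99/6.1)^1.513.
99/6.1 = 16.230; 16.230^1.513 ≈ 67.77 mb.
P_c = 1009 − 67.77 = 941.23 ≈ 941 mb.

941 mb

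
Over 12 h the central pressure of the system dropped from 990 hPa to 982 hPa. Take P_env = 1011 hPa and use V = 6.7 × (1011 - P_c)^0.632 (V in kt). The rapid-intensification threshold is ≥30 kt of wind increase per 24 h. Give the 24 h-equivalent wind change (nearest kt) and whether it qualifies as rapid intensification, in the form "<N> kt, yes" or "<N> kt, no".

21 kt, no

V₁: ΔP = 21, V ≈ 6.7 × 21^0.632 ≈ 45.89 kt.
V₂: ΔP = 29, V ≈ 6.7 × 29^0.632 ≈ 56.27 kt.
ΔV over 12 h = 10.38 kt → 24 h equivalent = 10.38 × 24/12 ≈ 20.76 kt.
21 kt < 30 kt ⇒ not rapid intensification.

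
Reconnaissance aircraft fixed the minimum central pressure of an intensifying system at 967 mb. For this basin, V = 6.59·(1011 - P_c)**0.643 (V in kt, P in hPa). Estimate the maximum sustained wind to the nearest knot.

ΔP = 1011 − 967 = 44 mb.
44^0.643 ≈ 11.396.
V ≈ 6.59 × 11.396 ≈ 75.1 kt.

75 kt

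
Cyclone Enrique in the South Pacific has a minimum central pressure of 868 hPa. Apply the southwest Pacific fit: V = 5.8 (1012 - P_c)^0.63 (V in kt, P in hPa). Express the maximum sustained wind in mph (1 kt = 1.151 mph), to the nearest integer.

ΔP = 1012 − 868 = 144 hPa.
V ≈ 5.8 × 144^0.63 = 5.8 × 22.896 ≈ 132.799 kt.
132.799 × 1.151 ≈ 152.85 mph → 153 mph.

153 mph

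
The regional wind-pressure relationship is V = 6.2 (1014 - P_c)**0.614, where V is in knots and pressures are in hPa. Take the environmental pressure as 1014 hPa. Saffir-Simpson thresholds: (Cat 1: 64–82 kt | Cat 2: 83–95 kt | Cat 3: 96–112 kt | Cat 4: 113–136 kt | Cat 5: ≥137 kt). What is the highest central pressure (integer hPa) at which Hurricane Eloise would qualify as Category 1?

Category 1 begins at V = 64 kt.
Required ΔP = (64/6.2)^(1/0.614) = 10.323^1.629 ≈ 44.78 hPa.
P_c ≤ 1014 − 44.78 = 969.22, so the highest integer P_c is 969 hPa.

969 hPa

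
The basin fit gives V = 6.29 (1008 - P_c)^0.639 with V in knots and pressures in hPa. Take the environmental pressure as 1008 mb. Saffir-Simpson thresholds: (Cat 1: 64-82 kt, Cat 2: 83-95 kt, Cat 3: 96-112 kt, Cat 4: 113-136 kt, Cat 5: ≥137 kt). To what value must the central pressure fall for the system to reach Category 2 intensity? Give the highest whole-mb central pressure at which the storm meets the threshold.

Category 2 begins at V = 83 kt.
Required ΔP = (83/6.29)^(1/0.639) = 13.196^1.565 ≈ 56.68 mb.
P_c ≤ 1008 − 56.68 = 951.32, so the highest integer P_c is 951 mb.

951 mb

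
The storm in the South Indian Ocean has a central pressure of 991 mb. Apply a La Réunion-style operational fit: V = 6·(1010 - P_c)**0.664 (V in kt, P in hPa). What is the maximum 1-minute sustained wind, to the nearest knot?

42 kt

ΔP = 1010 − 991 = 19 mb.
19^0.664 ≈ 7.065.
V ≈ 6 × 7.065 ≈ 42.4 kt.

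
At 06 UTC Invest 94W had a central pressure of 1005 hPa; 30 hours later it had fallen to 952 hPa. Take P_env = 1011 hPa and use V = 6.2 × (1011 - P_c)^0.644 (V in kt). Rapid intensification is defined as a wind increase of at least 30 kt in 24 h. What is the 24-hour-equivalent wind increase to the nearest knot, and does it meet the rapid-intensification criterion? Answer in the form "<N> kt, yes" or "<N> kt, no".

V₁: ΔP = 6, V ≈ 6.2 × 6^0.644 ≈ 19.66 kt.
V₂: ΔP = 59, V ≈ 6.2 × 59^0.644 ≈ 85.67 kt.
ΔV over 30 h = 66.01 kt → 24 h equivalent = 66.01 × 24/30 ≈ 52.81 kt.
53 kt ≥ 30 kt ⇒ rapid intensification.

53 kt, yes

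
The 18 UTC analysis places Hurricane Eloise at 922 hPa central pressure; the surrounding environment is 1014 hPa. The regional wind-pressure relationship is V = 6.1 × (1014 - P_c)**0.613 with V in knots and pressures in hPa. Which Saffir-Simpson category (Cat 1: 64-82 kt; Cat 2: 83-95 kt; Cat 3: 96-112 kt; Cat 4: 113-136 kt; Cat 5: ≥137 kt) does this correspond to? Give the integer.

3

ΔP = 1014 − 922 = 92 hPa.
V ≈ 6.1 × 92^0.613 = 6.1 × 15.99 ≈ 98 kt.
98 kt falls in the Category 3 band.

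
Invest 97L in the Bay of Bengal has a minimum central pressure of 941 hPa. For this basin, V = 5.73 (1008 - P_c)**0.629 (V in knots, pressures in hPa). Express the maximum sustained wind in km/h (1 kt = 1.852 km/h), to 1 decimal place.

149.4 km/h

ΔP = 1008 − 941 = 67 hPa.
V ≈ 5.73 × 67^0.629 = 5.73 × 14.080 ≈ 80.678 kt.
80.678 × 1.852 ≈ 149.42 km/h → 149.4 km/h.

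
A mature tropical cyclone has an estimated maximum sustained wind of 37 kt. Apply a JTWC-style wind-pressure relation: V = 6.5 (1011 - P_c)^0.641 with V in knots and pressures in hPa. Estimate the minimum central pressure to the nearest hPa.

ΔP = (V / 6.5)^(1/0.641) = (37/6.5)^1.560.
37/6.5 = 5.692; 5.692^1.560 ≈ 15.08 hPa.
P_c = 1011 − 15.08 = 995.92 ≈ 996 hPa.

996 hPa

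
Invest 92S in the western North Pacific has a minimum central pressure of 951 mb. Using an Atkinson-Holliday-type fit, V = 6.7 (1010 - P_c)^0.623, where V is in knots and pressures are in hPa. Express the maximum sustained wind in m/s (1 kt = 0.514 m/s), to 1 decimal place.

43.7 m/s

ΔP = 1010 − 951 = 59 mb.
V ≈ 6.7 × 59^0.623 = 6.7 × 12.684 ≈ 84.980 kt.
84.980 × 0.514 ≈ 43.68 m/s → 43.7 m/s.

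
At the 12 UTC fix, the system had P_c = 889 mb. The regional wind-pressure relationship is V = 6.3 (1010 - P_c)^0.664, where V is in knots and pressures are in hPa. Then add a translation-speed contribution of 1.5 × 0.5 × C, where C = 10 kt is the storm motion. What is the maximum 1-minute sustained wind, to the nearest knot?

ΔP = 1010 − 889 = 121 mb.
121^0.664 ≈ 24.153.
V ≈ 6.3 × 24.153 ≈ 152.2 kt.
Translation term: 1.5 × 0.5 × 10 = 7.5 kt.
Corrected V ≈ 159.7 kt → 160 kt.

160 kt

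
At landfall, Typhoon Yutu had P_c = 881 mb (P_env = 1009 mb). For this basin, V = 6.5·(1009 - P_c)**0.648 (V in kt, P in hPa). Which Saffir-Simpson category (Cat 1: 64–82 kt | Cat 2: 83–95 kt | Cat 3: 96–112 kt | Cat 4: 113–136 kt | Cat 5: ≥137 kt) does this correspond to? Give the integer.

ΔP = 1009 − 881 = 128 mb.
V ≈ 6.5 × 128^0.648 = 6.5 × 23.20 ≈ 151 kt.
151 kt falls in the Category 5 band.

5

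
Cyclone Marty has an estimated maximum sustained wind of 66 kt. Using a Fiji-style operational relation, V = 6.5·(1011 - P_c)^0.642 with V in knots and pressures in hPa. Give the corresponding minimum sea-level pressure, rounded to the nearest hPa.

974 hPa

ΔP = (V / 6.5)^(1/0.642) = (66/6.5)^1.558.
66/6.5 = 10.154; 10.154^1.558 ≈ 36.98 hPa.
P_c = 1011 − 36.98 = 974.02 ≈ 974 hPa.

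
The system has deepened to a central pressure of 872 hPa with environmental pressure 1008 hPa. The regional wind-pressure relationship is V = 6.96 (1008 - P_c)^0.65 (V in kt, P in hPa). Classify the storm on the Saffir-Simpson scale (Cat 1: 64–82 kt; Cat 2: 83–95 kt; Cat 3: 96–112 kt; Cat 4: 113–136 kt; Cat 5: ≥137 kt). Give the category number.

ΔP = 1008 − 872 = 136 hPa.
V ≈ 6.96 × 136^0.65 = 6.96 × 24.37 ≈ 170 kt.
170 kt falls in the Category 5 band.

5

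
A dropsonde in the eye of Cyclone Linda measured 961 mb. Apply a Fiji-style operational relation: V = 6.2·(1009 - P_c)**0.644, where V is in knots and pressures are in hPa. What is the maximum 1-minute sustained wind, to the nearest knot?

ΔP = 1009 − 961 = 48 mb.
48^0.644 ≈ 12.098.
V ≈ 6.2 × 12.098 ≈ 75.0 kt.

75 kt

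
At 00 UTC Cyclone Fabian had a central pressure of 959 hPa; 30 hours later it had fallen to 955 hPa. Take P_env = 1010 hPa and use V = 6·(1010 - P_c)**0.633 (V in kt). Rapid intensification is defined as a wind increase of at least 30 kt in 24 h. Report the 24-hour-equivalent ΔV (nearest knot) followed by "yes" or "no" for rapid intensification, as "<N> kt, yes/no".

3 kt, no

V₁: ΔP = 51, V ≈ 6 × 51^0.633 ≈ 72.28 kt.
V₂: ΔP = 55, V ≈ 6 × 55^0.633 ≈ 75.82 kt.
ΔV over 30 h = 3.54 kt → 24 h equivalent = 3.54 × 24/30 ≈ 2.83 kt.
3 kt < 30 kt ⇒ not rapid intensification.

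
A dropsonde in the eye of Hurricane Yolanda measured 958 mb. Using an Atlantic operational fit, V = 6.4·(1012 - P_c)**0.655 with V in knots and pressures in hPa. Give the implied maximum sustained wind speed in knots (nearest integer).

ΔP = 1012 − 958 = 54 mb.
54^0.655 ≈ 13.637.
V ≈ 6.4 × 13.637 ≈ 87.3 kt.

87 kt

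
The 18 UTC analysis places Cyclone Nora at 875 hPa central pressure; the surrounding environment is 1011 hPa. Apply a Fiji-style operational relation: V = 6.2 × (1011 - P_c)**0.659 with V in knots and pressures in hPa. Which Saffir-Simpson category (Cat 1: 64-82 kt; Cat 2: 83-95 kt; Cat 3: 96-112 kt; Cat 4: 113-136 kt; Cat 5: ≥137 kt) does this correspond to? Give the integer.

5

ΔP = 1011 − 875 = 136 hPa.
V ≈ 6.2 × 136^0.659 = 6.2 × 25.47 ≈ 158 kt.
158 kt falls in the Category 5 band.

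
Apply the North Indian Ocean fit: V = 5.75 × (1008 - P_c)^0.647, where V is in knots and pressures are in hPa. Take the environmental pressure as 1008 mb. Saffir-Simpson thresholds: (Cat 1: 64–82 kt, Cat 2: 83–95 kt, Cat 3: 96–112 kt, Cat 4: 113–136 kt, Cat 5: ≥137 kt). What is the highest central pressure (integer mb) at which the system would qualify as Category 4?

Category 4 begins at V = 113 kt.
Required ΔP = (113/5.75)^(1/0.647) = 19.652^1.546 ≈ 99.79 mb.
P_c ≤ 1008 − 99.79 = 908.21, so the highest integer P_c is 908 mb.

908 mb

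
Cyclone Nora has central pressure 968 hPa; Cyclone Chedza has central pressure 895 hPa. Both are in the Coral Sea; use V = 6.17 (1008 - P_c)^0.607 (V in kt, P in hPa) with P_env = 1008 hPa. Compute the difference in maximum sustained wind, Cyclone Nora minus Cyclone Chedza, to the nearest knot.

-51 kt

Cyclone Nora: ΔP = 40; V ≈ 6.17 × 40^0.607 ≈ 57.91 kt.
Cyclone Chedza: ΔP = 113; V ≈ 6.17 × 113^0.607 ≈ 108.77 kt.
Difference ≈ 57.91 − 108.77 = -50.86 → -51 kt.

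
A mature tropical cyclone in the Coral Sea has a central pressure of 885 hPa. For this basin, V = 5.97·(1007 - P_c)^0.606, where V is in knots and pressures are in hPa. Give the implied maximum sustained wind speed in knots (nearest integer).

110 kt

ΔP = 1007 − 885 = 122 hPa.
122^0.606 ≈ 18.380.
V ≈ 5.97 × 18.380 ≈ 109.7 kt.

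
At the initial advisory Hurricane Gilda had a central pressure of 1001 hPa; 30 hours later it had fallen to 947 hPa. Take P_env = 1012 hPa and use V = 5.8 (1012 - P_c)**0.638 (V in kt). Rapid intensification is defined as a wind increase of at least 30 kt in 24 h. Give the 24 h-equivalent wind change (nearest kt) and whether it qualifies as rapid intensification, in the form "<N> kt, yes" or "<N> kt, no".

45 kt, yes

V₁: ΔP = 11, V ≈ 5.8 × 11^0.638 ≈ 26.78 kt.
V₂: ΔP = 65, V ≈ 5.8 × 65^0.638 ≈ 83.19 kt.
ΔV over 30 h = 56.41 kt → 24 h equivalent = 56.41 × 24/30 ≈ 45.13 kt.
45 kt ≥ 30 kt ⇒ rapid intensification.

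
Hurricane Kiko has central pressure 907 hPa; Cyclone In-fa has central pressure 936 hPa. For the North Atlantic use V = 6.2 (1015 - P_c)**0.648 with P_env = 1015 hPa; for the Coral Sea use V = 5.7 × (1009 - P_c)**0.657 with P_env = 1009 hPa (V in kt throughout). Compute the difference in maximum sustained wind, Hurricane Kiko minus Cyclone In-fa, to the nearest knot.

Hurricane Kiko: ΔP = 108; V ≈ 6.2 × 108^0.648 ≈ 128.84 kt.
Cyclone In-fa: ΔP = 73; V ≈ 5.7 × 73^0.657 ≈ 95.52 kt.
Difference ≈ 128.84 − 95.52 = 33.32 → 33 kt.

33 kt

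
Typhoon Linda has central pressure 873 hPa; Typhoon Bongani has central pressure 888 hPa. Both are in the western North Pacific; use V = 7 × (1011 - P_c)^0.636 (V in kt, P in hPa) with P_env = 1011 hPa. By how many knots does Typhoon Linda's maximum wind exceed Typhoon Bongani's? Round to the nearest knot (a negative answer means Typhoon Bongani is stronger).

11 kt

Typhoon Linda: ΔP = 138; V ≈ 7 × 138^0.636 ≈ 160.72 kt.
Typhoon Bongani: ΔP = 123; V ≈ 7 × 123^0.636 ≈ 149.37 kt.
Difference ≈ 160.72 − 149.37 = 11.35 → 11 kt.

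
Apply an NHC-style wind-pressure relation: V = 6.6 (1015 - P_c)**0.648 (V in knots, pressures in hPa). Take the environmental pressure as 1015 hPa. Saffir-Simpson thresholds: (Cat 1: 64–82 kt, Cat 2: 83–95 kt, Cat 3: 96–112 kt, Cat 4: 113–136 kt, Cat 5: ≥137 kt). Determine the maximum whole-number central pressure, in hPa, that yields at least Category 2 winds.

Category 2 begins at V = 83 kt.
Required ΔP = (83/6.6)^(1/0.648) = 12.576^1.543 ≈ 49.75 hPa.
P_c ≤ 1015 − 49.75 = 965.25, so the highest integer P_c is 965 hPa.

965 hPa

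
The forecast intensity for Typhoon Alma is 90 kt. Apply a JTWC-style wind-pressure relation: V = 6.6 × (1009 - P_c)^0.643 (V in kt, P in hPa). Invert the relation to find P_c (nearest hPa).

951 hPa

ΔP = (V / 6.6)^(1/0.643) = (90/6.6)^1.555.
90/6.6 = 13.636; 13.636^1.555 ≈ 58.17 hPa.
P_c = 1009 − 58.17 = 950.83 ≈ 951 hPa.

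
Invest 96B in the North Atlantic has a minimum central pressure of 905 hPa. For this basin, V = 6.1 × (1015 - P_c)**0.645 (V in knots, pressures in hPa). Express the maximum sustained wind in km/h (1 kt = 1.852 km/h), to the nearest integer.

234 km/h

ΔP = 1015 − 905 = 110 hPa.
V ≈ 6.1 × 110^0.645 = 6.1 × 20.735 ≈ 126.482 kt.
126.482 × 1.852 ≈ 234.24 km/h → 234 km/h.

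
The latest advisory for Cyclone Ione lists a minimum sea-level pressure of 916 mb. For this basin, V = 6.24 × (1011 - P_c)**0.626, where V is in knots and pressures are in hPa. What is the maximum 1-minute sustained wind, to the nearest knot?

ΔP = 1011 − 916 = 95 mb.
95^0.626 ≈ 17.300.
V ≈ 6.24 × 17.300 ≈ 108.0 kt.

108 kt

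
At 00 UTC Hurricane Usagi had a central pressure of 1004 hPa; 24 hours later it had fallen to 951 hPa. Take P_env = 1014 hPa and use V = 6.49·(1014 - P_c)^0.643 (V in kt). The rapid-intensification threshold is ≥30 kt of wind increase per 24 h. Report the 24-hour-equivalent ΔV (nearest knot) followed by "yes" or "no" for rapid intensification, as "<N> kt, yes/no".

65 kt, yes

V₁: ΔP = 10, V ≈ 6.49 × 10^0.643 ≈ 28.53 kt.
V₂: ΔP = 63, V ≈ 6.49 × 63^0.643 ≈ 93.16 kt.
ΔV over 24 h = 64.63 kt → 24 h equivalent = 64.63 × 24/24 ≈ 64.63 kt.
65 kt ≥ 30 kt ⇒ rapid intensification.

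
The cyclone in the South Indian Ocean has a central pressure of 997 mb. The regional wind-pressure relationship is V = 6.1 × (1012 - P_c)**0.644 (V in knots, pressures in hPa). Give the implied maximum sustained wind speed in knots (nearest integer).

ΔP = 1012 − 997 = 15 mb.
15^0.644 ≈ 5.720.
V ≈ 6.1 × 5.720 ≈ 34.9 kt.

35 kt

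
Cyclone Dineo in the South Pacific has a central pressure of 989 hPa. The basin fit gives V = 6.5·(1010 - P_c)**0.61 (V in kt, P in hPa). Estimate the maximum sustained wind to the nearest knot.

ΔP = 1010 − 989 = 21 hPa.
21^0.61 ≈ 6.406.
V ≈ 6.5 × 6.406 ≈ 41.6 kt.

42 kt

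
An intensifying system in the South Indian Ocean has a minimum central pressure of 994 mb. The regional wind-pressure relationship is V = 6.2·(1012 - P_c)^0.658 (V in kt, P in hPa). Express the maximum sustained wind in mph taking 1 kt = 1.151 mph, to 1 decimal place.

ΔP = 1012 − 994 = 18 mb.
V ≈ 6.2 × 18^0.658 = 6.2 × 6.698 ≈ 41.530 kt.
41.530 × 1.151 ≈ 47.80 mph → 47.8 mph.

47.8 mph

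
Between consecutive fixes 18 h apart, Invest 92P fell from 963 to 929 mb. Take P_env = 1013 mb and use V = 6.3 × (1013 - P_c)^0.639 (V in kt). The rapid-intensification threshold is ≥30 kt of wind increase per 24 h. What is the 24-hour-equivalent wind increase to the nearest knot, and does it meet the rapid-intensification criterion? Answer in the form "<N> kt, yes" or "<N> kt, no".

V₁: ΔP = 50, V ≈ 6.3 × 50^0.639 ≈ 76.73 kt.
V₂: ΔP = 84, V ≈ 6.3 × 84^0.639 ≈ 106.89 kt.
ΔV over 18 h = 30.16 kt → 24 h equivalent = 30.16 × 24/18 ≈ 40.21 kt.
40 kt ≥ 30 kt ⇒ rapid intensification.

40 kt, yes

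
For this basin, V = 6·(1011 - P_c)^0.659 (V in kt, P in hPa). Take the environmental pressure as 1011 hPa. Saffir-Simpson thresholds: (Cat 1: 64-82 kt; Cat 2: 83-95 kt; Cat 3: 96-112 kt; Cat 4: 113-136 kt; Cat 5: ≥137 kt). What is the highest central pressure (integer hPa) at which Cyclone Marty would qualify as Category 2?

Category 2 begins at V = 83 kt.
Required ΔP = (83/6)^(1/0.659) = 13.833^1.517 ≈ 53.86 hPa.
P_c ≤ 1011 − 53.86 = 957.14, so the highest integer P_c is 957 hPa.

957 hPa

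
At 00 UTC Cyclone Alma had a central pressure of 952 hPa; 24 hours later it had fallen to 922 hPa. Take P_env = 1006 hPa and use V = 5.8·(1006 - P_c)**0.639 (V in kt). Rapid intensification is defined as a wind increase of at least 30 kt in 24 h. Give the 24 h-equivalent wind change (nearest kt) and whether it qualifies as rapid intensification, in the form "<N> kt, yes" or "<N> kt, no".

24 kt, no

V₁: ΔP = 54, V ≈ 5.8 × 54^0.639 ≈ 74.20 kt.
V₂: ΔP = 84, V ≈ 5.8 × 84^0.639 ≈ 98.41 kt.
ΔV over 24 h = 24.21 kt → 24 h equivalent = 24.21 × 24/24 ≈ 24.21 kt.
24 kt < 30 kt ⇒ not rapid intensification.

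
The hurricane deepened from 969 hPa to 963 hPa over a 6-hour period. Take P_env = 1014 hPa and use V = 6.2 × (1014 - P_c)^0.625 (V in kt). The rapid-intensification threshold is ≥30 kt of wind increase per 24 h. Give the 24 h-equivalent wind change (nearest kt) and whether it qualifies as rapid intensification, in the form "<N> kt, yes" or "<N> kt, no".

V₁: ΔP = 45, V ≈ 6.2 × 45^0.625 ≈ 66.93 kt.
V₂: ΔP = 51, V ≈ 6.2 × 51^0.625 ≈ 72.38 kt.
ΔV over 6 h = 5.45 kt → 24 h equivalent = 5.45 × 24/6 ≈ 21.80 kt.
22 kt < 30 kt ⇒ not rapid intensification.

22 kt, no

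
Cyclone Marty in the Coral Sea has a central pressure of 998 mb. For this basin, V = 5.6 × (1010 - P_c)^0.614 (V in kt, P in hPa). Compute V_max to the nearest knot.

ΔP = 1010 − 998 = 12 mb.
12^0.614 ≈ 4.599.
V ≈ 5.6 × 4.599 ≈ 25.8 kt.

26 kt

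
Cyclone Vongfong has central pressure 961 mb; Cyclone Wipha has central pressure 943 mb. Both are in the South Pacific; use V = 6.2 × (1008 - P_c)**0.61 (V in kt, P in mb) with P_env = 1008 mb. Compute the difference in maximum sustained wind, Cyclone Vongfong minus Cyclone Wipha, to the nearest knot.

-14 kt

Cyclone Vongfong: ΔP = 47; V ≈ 6.2 × 47^0.61 ≈ 64.92 kt.
Cyclone Wipha: ΔP = 65; V ≈ 6.2 × 65^0.61 ≈ 79.12 kt.
Difference ≈ 64.92 − 79.12 = -14.20 → -14 kt.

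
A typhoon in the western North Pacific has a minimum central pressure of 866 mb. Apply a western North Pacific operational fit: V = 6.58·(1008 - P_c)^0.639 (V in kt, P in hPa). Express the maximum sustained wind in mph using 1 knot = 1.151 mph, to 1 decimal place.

ΔP = 1008 − 866 = 142 mb.
V ≈ 6.58 × 142^0.639 = 6.58 × 23.731 ≈ 156.149 kt.
156.149 × 1.151 ≈ 179.73 mph → 179.7 mph.

179.7 mph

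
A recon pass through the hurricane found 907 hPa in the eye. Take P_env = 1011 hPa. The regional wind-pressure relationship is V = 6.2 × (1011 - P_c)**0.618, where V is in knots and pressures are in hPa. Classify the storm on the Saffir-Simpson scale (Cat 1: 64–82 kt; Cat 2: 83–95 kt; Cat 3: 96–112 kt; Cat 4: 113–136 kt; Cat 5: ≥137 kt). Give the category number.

3

ΔP = 1011 − 907 = 104 hPa.
V ≈ 6.2 × 104^0.618 = 6.2 × 17.64 ≈ 109 kt.
109 kt falls in the Category 3 band.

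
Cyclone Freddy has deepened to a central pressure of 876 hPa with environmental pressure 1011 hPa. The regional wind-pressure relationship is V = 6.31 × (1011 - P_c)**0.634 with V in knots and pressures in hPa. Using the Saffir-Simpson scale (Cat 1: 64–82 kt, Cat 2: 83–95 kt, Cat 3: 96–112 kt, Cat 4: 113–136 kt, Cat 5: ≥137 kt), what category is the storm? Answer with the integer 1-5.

5

ΔP = 1011 − 876 = 135 hPa.
V ≈ 6.31 × 135^0.634 = 6.31 × 22.42 ≈ 141 kt.
141 kt falls in the Category 5 band.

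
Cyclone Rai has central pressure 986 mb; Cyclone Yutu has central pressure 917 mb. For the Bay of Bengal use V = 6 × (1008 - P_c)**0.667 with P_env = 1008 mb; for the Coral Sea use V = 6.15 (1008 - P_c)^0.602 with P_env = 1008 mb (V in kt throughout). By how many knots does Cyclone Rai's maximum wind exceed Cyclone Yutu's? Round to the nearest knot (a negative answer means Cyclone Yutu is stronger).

-46 kt

Cyclone Rai: ΔP = 22; V ≈ 6 × 22^0.667 ≈ 47.16 kt.
Cyclone Yutu: ΔP = 91; V ≈ 6.15 × 91^0.602 ≈ 92.94 kt.
Difference ≈ 47.16 − 92.94 = -45.78 → -46 kt.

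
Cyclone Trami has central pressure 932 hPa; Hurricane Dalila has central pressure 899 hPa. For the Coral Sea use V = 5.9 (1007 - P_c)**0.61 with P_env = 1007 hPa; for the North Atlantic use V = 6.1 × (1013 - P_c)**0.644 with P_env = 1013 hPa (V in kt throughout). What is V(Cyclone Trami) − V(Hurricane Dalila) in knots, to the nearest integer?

-47 kt

Cyclone Trami: ΔP = 75; V ≈ 5.9 × 75^0.61 ≈ 82.16 kt.
Hurricane Dalila: ΔP = 114; V ≈ 6.1 × 114^0.644 ≈ 128.82 kt.
Difference ≈ 82.16 − 128.82 = -46.66 → -47 kt.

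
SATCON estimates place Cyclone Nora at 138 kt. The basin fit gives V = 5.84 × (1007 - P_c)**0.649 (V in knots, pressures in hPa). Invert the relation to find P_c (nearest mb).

ΔP = (V / 5.84)^(1/0.649) = (138/5.84)^1.541.
138/5.84 = 23.630; 23.630^1.541 ≈ 130.70 mb.
P_c = 1007 − 130.70 = 876.30 ≈ 876 mb.

876 mb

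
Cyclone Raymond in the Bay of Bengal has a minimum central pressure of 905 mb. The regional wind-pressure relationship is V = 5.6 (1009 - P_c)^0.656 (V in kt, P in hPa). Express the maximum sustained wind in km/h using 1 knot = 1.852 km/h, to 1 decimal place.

218.3 km/h

ΔP = 1009 − 905 = 104 mb.
V ≈ 5.6 × 104^0.656 = 5.6 × 21.046 ≈ 117.859 kt.
117.859 × 1.852 ≈ 218.27 km/h → 218.3 km/h.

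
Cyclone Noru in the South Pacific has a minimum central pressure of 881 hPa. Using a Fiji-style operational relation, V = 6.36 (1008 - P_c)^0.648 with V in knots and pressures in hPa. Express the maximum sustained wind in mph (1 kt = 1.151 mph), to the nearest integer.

ΔP = 1008 − 881 = 127 hPa.
V ≈ 6.36 × 127^0.648 = 6.36 × 23.082 ≈ 146.799 kt.
146.799 × 1.151 ≈ 168.97 mph → 169 mph.

169 mph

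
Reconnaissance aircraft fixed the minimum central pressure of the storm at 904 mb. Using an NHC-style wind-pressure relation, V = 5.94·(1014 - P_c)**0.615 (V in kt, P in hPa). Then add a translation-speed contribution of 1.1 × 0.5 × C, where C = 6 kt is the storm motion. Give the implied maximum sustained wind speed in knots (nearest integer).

110 kt

ΔP = 1014 − 904 = 110 mb.
110^0.615 ≈ 18.008.
V ≈ 5.94 × 18.008 ≈ 107.0 kt.
Translation term: 1.1 × 0.5 × 6 = 3.3 kt.
Corrected V ≈ 110.3 kt → 110 kt.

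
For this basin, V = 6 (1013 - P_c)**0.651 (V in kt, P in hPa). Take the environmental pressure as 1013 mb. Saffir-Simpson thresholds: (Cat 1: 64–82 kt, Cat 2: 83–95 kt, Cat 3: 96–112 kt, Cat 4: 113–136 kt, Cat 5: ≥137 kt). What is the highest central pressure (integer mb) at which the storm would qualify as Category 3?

Category 3 begins at V = 96 kt.
Required ΔP = (96/6)^(1/0.651) = 16.000^1.536 ≈ 70.74 mb.
P_c ≤ 1013 − 70.74 = 942.26, so the highest integer P_c is 942 mb.

942 mb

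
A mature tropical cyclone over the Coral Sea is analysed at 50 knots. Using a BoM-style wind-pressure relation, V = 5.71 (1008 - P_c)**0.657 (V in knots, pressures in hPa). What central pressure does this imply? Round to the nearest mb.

981 mb

ΔP = (V / 5.71)^(1/0.657) = (50/5.71)^1.522.
50/5.71 = 8.757; 8.757^1.522 ≈ 27.18 mb.
P_c = 1008 − 27.18 = 980.82 ≈ 981 mb.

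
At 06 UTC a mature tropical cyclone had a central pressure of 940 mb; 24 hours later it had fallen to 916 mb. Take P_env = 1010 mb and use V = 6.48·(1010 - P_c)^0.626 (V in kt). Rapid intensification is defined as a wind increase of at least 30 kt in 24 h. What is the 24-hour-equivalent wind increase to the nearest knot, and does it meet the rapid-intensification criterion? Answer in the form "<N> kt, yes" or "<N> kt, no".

V₁: ΔP = 70, V ≈ 6.48 × 70^0.626 ≈ 92.60 kt.
V₂: ΔP = 94, V ≈ 6.48 × 94^0.626 ≈ 111.37 kt.
ΔV over 24 h = 18.77 kt → 24 h equivalent = 18.77 × 24/24 ≈ 18.77 kt.
19 kt < 30 kt ⇒ not rapid intensification.

19 kt, no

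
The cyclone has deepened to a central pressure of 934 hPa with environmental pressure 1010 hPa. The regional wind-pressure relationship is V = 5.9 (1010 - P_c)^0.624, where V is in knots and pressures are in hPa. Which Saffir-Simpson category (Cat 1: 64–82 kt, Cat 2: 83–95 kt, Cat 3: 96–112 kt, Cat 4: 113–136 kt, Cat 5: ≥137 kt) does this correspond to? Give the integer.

2

ΔP = 1010 − 934 = 76 hPa.
V ≈ 5.9 × 76^0.624 = 5.9 × 14.92 ≈ 88 kt.
88 kt falls in the Category 2 band.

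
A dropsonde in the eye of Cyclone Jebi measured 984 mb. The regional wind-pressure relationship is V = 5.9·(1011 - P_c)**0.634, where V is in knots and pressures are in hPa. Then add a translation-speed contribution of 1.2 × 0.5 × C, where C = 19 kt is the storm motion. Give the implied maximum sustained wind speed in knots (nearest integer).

ΔP = 1011 − 984 = 27 mb.
27^0.634 ≈ 8.081.
V ≈ 5.9 × 8.081 ≈ 47.7 kt.
Translation term: 1.2 × 0.5 × 19 = 11.4 kt.
Corrected V ≈ 59.1 kt → 59 kt.

59 kt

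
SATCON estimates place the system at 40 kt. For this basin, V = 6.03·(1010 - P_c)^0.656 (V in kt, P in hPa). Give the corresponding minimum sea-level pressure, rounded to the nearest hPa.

ΔP = (V / 6.03)^(1/0.656) = (40/6.03)^1.524.
40/6.03 = 6.633; 6.633^1.524 ≈ 17.89 hPa.
P_c = 1010 − 17.89 = 992.11 ≈ 992 hPa.

992 hPa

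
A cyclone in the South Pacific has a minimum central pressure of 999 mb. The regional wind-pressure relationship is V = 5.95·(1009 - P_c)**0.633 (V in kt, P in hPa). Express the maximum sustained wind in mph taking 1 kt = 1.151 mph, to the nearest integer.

ΔP = 1009 − 999 = 10 mb.
V ≈ 5.95 × 10^0.633 = 5.95 × 4.295 ≈ 25.557 kt.
25.557 × 1.151 ≈ 29.42 mph → 29 mph.

29 mph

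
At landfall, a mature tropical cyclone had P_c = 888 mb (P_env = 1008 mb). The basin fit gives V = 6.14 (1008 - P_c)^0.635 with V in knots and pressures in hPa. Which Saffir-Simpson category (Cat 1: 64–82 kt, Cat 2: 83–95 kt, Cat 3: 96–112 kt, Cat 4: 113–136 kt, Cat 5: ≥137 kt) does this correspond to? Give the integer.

ΔP = 1008 − 888 = 120 mb.
V ≈ 6.14 × 120^0.635 = 6.14 × 20.91 ≈ 128 kt.
128 kt falls in the Category 4 band.

4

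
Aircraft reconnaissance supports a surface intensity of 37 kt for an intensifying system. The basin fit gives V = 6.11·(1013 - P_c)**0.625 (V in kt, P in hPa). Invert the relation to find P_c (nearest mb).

ΔP = (V / 6.11)^(1/0.625) = (37/6.11)^1.600.
37/6.11 = 6.056; 6.056^1.600 ≈ 17.84 mb.
P_c = 1013 − 17.84 = 995.16 ≈ 995 mb.

995 mb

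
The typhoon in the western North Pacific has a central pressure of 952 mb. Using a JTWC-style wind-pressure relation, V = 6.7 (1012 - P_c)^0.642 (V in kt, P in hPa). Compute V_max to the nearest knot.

ΔP = 1012 − 952 = 60 mb.
60^0.642 ≈ 13.854.
V ≈ 6.7 × 13.854 ≈ 92.8 kt.

93 kt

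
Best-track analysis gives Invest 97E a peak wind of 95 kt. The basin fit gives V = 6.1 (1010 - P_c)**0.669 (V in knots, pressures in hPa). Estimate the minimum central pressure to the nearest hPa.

ΔP = (V / 6.1)^(1/0.669) = (95/6.1)^1.495.
95/6.1 = 15.574; 15.574^1.495 ≈ 60.58 hPa.
P_c = 1010 − 60.58 = 949.42 ≈ 949 hPa.

949 hPa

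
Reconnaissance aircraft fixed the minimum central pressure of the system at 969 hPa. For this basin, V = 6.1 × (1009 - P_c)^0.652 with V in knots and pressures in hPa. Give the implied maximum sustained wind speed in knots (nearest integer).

68 kt

ΔP = 1009 − 969 = 40 hPa.
40^0.652 ≈ 11.080.
V ≈ 6.1 × 11.080 ≈ 67.6 kt.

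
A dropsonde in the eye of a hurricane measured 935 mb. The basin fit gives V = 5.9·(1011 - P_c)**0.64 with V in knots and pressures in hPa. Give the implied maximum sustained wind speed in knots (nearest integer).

94 kt

ΔP = 1011 − 935 = 76 mb.
76^0.64 ≈ 15.985.
V ≈ 5.9 × 15.985 ≈ 94.3 kt.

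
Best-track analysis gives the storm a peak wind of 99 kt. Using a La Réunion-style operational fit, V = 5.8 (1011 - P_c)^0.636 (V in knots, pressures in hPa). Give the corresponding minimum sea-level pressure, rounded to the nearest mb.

ΔP = (V / 5.8)^(1/0.636) = (99/5.8)^1.572.
99/5.8 = 17.069; 17.069^1.572 ≈ 86.58 mb.
P_c = 1011 − 86.58 = 924.42 ≈ 924 mb.

924 mb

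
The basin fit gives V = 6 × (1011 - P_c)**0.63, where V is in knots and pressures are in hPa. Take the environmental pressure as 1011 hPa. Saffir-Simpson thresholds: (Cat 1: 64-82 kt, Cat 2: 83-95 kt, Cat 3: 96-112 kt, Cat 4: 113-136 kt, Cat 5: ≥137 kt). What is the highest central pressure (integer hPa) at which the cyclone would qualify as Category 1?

Category 1 begins at V = 64 kt.
Required ΔP = (64/6)^(1/0.63) = 10.667^1.587 ≈ 42.83 hPa.
P_c ≤ 1011 − 42.83 = 968.17, so the highest integer P_c is 968 hPa.

968 hPa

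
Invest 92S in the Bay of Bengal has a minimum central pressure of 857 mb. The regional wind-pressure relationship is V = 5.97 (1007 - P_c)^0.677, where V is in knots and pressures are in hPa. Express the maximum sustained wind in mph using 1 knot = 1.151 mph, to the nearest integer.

ΔP = 1007 − 857 = 150 mb.
V ≈ 5.97 × 150^0.677 = 5.97 × 29.731 ≈ 177.496 kt.
177.496 × 1.151 ≈ 204.30 mph → 204 mph.

204 mph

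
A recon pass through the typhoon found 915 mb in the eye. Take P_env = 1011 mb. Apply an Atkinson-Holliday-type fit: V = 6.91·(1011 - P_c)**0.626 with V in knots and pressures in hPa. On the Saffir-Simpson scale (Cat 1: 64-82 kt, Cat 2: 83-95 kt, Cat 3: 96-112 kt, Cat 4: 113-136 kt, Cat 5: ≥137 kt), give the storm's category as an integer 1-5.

ΔP = 1011 − 915 = 96 mb.
V ≈ 6.91 × 96^0.626 = 6.91 × 17.41 ≈ 120 kt.
120 kt falls in the Category 4 band.

4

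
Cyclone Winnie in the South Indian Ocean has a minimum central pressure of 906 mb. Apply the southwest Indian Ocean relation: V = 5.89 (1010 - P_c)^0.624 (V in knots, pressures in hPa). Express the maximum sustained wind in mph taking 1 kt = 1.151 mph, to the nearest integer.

ΔP = 1010 − 906 = 104 mb.
V ≈ 5.89 × 104^0.624 = 5.89 × 18.140 ≈ 106.843 kt.
106.843 × 1.151 ≈ 122.98 mph → 123 mph.

123 mph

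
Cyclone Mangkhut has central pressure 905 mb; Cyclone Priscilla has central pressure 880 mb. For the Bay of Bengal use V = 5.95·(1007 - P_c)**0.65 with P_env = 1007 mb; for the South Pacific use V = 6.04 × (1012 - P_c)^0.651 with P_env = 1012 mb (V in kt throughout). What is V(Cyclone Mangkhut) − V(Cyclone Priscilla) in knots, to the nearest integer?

Cyclone Mangkhut: ΔP = 102; V ≈ 5.95 × 102^0.65 ≈ 120.26 kt.
Cyclone Priscilla: ΔP = 132; V ≈ 6.04 × 132^0.651 ≈ 145.05 kt.
Difference ≈ 120.26 − 145.05 = -24.79 → -25 kt.

-25 kt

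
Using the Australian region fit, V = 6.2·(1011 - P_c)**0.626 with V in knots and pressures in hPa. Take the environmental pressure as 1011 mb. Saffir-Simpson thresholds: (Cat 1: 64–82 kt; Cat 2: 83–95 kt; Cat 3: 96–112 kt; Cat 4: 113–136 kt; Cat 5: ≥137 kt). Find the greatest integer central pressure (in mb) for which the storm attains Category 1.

969 mb

Category 1 begins at V = 64 kt.
Required ΔP = (64/6.2)^(1/0.626) = 10.323^1.597 ≈ 41.64 mb.
P_c ≤ 1011 − 41.64 = 969.36, so the highest integer P_c is 969 mb.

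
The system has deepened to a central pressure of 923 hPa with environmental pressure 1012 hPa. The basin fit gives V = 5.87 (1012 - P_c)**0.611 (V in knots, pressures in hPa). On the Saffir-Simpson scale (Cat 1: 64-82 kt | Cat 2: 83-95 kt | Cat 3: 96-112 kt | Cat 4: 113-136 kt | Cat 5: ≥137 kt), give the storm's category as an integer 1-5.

ΔP = 1012 − 923 = 89 hPa.
V ≈ 5.87 × 89^0.611 = 5.87 × 15.53 ≈ 91 kt.
91 kt falls in the Category 2 band.

2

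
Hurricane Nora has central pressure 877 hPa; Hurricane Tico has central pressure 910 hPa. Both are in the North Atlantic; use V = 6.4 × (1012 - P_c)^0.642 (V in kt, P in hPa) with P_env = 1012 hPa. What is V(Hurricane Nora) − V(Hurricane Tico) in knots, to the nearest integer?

Hurricane Nora: ΔP = 135; V ≈ 6.4 × 135^0.642 ≈ 149.23 kt.
Hurricane Tico: ΔP = 102; V ≈ 6.4 × 102^0.642 ≈ 124.65 kt.
Difference ≈ 149.23 − 124.65 = 24.58 → 25 kt.

25 kt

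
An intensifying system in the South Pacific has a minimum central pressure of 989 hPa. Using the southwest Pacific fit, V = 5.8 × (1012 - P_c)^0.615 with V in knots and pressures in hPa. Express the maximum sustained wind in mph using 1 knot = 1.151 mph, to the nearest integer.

46 mph

ΔP = 1012 − 989 = 23 hPa.
V ≈ 5.8 × 23^0.615 = 5.8 × 6.878 ≈ 39.892 kt.
39.892 × 1.151 ≈ 45.92 mph → 46 mph.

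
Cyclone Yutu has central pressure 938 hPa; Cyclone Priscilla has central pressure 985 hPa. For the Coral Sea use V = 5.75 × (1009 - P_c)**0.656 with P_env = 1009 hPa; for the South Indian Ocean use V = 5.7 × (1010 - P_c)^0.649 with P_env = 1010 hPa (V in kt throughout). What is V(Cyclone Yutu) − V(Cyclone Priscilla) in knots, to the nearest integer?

Cyclone Yutu: ΔP = 71; V ≈ 5.75 × 71^0.656 ≈ 94.21 kt.
Cyclone Priscilla: ΔP = 25; V ≈ 5.7 × 25^0.649 ≈ 46.04 kt.
Difference ≈ 94.21 − 46.04 = 48.17 → 48 kt.

48 kt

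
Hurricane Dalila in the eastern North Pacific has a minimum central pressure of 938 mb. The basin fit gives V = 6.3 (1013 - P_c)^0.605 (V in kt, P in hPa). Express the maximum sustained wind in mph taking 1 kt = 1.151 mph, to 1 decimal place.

98.8 mph

ΔP = 1013 − 938 = 75 mb.
V ≈ 6.3 × 75^0.605 = 6.3 × 13.627 ≈ 85.852 kt.
85.852 × 1.151 ≈ 98.82 mph → 98.8 mph.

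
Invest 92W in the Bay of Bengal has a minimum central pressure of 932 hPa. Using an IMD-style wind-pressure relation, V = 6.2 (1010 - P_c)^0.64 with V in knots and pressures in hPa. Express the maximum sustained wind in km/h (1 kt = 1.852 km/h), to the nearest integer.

ΔP = 1010 − 932 = 78 hPa.
V ≈ 6.2 × 78^0.64 = 6.2 × 16.253 ≈ 100.770 kt.
100.770 × 1.852 ≈ 186.63 km/h → 187 km/h.

187 km/h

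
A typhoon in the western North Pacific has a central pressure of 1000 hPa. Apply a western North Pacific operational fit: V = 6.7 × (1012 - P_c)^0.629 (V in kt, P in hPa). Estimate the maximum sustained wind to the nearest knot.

ΔP = 1012 − 1000 = 12 hPa.
12^0.629 ≈ 4.773.
V ≈ 6.7 × 4.773 ≈ 32.0 kt.

32 kt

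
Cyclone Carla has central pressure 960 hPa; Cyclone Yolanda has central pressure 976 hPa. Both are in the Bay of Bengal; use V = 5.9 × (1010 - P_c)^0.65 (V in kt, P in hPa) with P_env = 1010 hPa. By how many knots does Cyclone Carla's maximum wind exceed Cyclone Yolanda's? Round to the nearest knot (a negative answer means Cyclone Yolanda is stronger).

17 kt

Cyclone Carla: ΔP = 50; V ≈ 5.9 × 50^0.65 ≈ 75.02 kt.
Cyclone Yolanda: ΔP = 34; V ≈ 5.9 × 34^0.65 ≈ 58.39 kt.
Difference ≈ 75.02 − 58.39 = 16.63 → 17 kt.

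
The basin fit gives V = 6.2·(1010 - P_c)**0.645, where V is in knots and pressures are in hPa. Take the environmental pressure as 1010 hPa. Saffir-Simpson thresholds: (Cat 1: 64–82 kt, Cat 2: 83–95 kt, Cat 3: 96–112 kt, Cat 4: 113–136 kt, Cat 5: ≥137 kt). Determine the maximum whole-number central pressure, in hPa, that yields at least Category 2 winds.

954 hPa

Category 2 begins at V = 83 kt.
Required ΔP = (83/6.2)^(1/0.645) = 13.387^1.550 ≈ 55.82 hPa.
P_c ≤ 1010 − 55.82 = 954.18, so the highest integer P_c is 954 hPa.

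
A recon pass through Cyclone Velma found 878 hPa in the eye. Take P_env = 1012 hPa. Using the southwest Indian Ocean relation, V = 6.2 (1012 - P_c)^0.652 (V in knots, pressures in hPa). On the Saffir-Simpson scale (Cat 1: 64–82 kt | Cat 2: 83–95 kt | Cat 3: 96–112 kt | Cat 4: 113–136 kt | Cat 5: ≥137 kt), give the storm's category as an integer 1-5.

5

ΔP = 1012 − 878 = 134 hPa.
V ≈ 6.2 × 134^0.652 = 6.2 × 24.37 ≈ 151 kt.
151 kt falls in the Category 5 band.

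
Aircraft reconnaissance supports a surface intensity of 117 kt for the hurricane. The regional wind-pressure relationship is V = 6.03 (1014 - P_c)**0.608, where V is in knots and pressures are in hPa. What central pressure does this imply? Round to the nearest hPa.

883 hPa

ΔP = (V / 6.03)^(1/0.608) = (117/6.03)^1.645.
117/6.03 = 19.403; 19.403^1.645 ≈ 131.28 hPa.
P_c = 1014 − 131.28 = 882.72 ≈ 883 hPa.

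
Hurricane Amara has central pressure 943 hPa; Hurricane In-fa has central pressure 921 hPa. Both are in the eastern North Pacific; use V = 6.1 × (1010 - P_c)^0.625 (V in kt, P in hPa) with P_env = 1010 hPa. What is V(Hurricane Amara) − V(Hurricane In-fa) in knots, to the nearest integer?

Hurricane Amara: ΔP = 67; V ≈ 6.1 × 67^0.625 ≈ 84.46 kt.
Hurricane In-fa: ΔP = 89; V ≈ 6.1 × 89^0.625 ≈ 100.86 kt.
Difference ≈ 84.46 − 100.86 = -16.40 → -16 kt.

-16 kt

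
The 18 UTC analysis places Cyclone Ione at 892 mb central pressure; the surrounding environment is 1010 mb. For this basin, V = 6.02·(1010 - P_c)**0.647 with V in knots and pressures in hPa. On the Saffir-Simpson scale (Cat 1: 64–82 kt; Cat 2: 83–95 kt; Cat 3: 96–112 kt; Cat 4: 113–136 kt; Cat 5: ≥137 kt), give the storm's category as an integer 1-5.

ΔP = 1010 − 892 = 118 mb.
V ≈ 6.02 × 118^0.647 = 6.02 × 21.90 ≈ 132 kt.
132 kt falls in the Category 4 band.

4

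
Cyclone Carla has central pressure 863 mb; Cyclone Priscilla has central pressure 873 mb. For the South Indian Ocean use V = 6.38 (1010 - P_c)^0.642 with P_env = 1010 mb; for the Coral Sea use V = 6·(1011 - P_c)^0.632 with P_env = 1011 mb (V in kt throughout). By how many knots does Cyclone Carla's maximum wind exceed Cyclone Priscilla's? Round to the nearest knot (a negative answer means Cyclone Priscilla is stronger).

22 kt

Cyclone Carla: ΔP = 147; V ≈ 6.38 × 147^0.642 ≈ 157.12 kt.
Cyclone Priscilla: ΔP = 138; V ≈ 6 × 138^0.632 ≈ 135.07 kt.
Difference ≈ 157.12 − 135.07 = 22.05 → 22 kt.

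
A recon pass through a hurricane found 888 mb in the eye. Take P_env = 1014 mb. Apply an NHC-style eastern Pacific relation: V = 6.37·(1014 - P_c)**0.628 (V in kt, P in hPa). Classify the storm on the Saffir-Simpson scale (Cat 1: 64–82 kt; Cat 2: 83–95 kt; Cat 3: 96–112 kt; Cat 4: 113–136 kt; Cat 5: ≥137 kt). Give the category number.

ΔP = 1014 − 888 = 126 mb.
V ≈ 6.37 × 126^0.628 = 6.37 × 20.85 ≈ 133 kt.
133 kt falls in the Category 4 band.

4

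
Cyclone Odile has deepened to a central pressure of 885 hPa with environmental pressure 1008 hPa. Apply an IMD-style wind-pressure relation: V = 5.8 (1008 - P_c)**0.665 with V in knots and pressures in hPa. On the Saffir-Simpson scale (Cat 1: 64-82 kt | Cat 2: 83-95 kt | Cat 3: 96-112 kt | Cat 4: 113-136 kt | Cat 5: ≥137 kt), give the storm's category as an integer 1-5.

5

ΔP = 1008 − 885 = 123 hPa.
V ≈ 5.8 × 123^0.665 = 5.8 × 24.54 ≈ 142 kt.
142 kt falls in the Category 5 band.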